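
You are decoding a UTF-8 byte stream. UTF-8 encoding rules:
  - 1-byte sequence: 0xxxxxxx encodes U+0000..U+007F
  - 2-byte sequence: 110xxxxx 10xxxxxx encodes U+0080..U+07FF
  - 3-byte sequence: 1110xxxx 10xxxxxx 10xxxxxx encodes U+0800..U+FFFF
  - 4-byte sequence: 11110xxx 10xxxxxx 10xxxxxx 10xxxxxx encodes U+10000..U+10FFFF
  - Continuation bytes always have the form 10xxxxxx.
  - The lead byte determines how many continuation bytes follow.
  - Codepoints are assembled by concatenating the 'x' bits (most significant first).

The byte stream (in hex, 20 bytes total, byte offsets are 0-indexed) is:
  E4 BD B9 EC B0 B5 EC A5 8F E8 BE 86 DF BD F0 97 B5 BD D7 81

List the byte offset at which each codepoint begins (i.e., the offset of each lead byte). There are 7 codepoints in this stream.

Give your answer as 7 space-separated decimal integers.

Answer: 0 3 6 9 12 14 18

Derivation:
Byte[0]=E4: 3-byte lead, need 2 cont bytes. acc=0x4
Byte[1]=BD: continuation. acc=(acc<<6)|0x3D=0x13D
Byte[2]=B9: continuation. acc=(acc<<6)|0x39=0x4F79
Completed: cp=U+4F79 (starts at byte 0)
Byte[3]=EC: 3-byte lead, need 2 cont bytes. acc=0xC
Byte[4]=B0: continuation. acc=(acc<<6)|0x30=0x330
Byte[5]=B5: continuation. acc=(acc<<6)|0x35=0xCC35
Completed: cp=U+CC35 (starts at byte 3)
Byte[6]=EC: 3-byte lead, need 2 cont bytes. acc=0xC
Byte[7]=A5: continuation. acc=(acc<<6)|0x25=0x325
Byte[8]=8F: continuation. acc=(acc<<6)|0x0F=0xC94F
Completed: cp=U+C94F (starts at byte 6)
Byte[9]=E8: 3-byte lead, need 2 cont bytes. acc=0x8
Byte[10]=BE: continuation. acc=(acc<<6)|0x3E=0x23E
Byte[11]=86: continuation. acc=(acc<<6)|0x06=0x8F86
Completed: cp=U+8F86 (starts at byte 9)
Byte[12]=DF: 2-byte lead, need 1 cont bytes. acc=0x1F
Byte[13]=BD: continuation. acc=(acc<<6)|0x3D=0x7FD
Completed: cp=U+07FD (starts at byte 12)
Byte[14]=F0: 4-byte lead, need 3 cont bytes. acc=0x0
Byte[15]=97: continuation. acc=(acc<<6)|0x17=0x17
Byte[16]=B5: continuation. acc=(acc<<6)|0x35=0x5F5
Byte[17]=BD: continuation. acc=(acc<<6)|0x3D=0x17D7D
Completed: cp=U+17D7D (starts at byte 14)
Byte[18]=D7: 2-byte lead, need 1 cont bytes. acc=0x17
Byte[19]=81: continuation. acc=(acc<<6)|0x01=0x5C1
Completed: cp=U+05C1 (starts at byte 18)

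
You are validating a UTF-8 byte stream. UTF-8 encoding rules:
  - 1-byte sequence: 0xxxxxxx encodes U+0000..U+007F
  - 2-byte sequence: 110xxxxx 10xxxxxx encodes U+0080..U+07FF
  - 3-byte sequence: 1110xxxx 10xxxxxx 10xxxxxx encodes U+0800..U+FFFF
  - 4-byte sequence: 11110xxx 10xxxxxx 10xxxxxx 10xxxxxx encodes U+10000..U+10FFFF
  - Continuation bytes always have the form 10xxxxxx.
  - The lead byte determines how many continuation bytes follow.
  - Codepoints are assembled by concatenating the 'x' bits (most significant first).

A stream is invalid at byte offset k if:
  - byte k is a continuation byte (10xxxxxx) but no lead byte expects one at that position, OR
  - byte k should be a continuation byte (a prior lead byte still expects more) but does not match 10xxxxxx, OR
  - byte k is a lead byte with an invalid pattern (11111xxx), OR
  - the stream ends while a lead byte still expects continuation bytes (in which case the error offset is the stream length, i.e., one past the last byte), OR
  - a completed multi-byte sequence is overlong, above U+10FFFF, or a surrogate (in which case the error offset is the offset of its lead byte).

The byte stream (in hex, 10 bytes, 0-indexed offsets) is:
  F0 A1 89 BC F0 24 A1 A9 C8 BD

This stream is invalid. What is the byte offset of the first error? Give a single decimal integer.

Answer: 5

Derivation:
Byte[0]=F0: 4-byte lead, need 3 cont bytes. acc=0x0
Byte[1]=A1: continuation. acc=(acc<<6)|0x21=0x21
Byte[2]=89: continuation. acc=(acc<<6)|0x09=0x849
Byte[3]=BC: continuation. acc=(acc<<6)|0x3C=0x2127C
Completed: cp=U+2127C (starts at byte 0)
Byte[4]=F0: 4-byte lead, need 3 cont bytes. acc=0x0
Byte[5]=24: expected 10xxxxxx continuation. INVALID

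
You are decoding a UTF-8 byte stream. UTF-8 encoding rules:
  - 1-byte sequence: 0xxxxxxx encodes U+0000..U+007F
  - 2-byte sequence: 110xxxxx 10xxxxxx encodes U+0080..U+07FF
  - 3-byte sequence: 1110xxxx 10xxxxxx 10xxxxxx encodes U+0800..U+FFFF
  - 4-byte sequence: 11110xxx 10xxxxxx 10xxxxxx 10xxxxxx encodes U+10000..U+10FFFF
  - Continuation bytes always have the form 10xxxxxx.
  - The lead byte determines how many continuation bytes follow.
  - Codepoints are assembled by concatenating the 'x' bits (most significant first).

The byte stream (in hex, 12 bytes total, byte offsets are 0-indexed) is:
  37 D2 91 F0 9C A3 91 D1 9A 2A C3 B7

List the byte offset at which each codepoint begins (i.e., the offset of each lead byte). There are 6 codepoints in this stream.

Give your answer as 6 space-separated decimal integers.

Byte[0]=37: 1-byte ASCII. cp=U+0037
Byte[1]=D2: 2-byte lead, need 1 cont bytes. acc=0x12
Byte[2]=91: continuation. acc=(acc<<6)|0x11=0x491
Completed: cp=U+0491 (starts at byte 1)
Byte[3]=F0: 4-byte lead, need 3 cont bytes. acc=0x0
Byte[4]=9C: continuation. acc=(acc<<6)|0x1C=0x1C
Byte[5]=A3: continuation. acc=(acc<<6)|0x23=0x723
Byte[6]=91: continuation. acc=(acc<<6)|0x11=0x1C8D1
Completed: cp=U+1C8D1 (starts at byte 3)
Byte[7]=D1: 2-byte lead, need 1 cont bytes. acc=0x11
Byte[8]=9A: continuation. acc=(acc<<6)|0x1A=0x45A
Completed: cp=U+045A (starts at byte 7)
Byte[9]=2A: 1-byte ASCII. cp=U+002A
Byte[10]=C3: 2-byte lead, need 1 cont bytes. acc=0x3
Byte[11]=B7: continuation. acc=(acc<<6)|0x37=0xF7
Completed: cp=U+00F7 (starts at byte 10)

Answer: 0 1 3 7 9 10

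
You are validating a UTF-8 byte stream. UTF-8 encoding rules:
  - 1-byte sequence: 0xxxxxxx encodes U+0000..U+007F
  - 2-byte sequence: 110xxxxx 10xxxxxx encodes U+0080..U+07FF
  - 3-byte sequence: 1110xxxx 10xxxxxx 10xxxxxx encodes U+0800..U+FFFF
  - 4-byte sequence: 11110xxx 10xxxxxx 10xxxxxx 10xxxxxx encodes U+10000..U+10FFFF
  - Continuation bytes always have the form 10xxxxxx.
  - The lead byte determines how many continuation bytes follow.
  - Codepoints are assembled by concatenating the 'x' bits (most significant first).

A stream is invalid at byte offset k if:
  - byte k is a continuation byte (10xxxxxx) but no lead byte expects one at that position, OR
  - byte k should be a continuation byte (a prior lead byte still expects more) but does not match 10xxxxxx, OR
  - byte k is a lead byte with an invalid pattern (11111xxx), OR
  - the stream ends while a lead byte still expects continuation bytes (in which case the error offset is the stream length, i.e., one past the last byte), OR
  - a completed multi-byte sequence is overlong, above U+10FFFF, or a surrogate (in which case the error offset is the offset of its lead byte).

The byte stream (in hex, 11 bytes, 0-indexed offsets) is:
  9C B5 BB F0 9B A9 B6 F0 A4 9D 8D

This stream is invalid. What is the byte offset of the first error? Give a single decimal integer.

Byte[0]=9C: INVALID lead byte (not 0xxx/110x/1110/11110)

Answer: 0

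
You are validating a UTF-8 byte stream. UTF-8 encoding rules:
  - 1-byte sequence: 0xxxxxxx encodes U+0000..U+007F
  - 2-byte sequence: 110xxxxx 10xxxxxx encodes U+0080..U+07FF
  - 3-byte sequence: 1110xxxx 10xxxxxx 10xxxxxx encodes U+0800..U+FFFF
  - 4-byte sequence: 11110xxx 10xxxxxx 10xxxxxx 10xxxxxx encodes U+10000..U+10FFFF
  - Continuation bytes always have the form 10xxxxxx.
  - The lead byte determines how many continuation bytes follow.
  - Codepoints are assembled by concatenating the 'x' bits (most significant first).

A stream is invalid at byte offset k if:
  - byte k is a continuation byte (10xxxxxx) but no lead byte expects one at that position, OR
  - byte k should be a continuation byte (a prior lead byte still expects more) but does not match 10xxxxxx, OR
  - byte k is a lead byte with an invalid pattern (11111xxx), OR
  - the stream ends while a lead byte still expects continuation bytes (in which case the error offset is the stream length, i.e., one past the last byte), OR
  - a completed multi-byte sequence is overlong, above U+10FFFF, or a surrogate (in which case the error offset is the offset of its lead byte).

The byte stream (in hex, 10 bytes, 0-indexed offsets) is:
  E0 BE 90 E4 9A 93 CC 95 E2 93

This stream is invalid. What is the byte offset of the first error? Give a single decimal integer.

Answer: 10

Derivation:
Byte[0]=E0: 3-byte lead, need 2 cont bytes. acc=0x0
Byte[1]=BE: continuation. acc=(acc<<6)|0x3E=0x3E
Byte[2]=90: continuation. acc=(acc<<6)|0x10=0xF90
Completed: cp=U+0F90 (starts at byte 0)
Byte[3]=E4: 3-byte lead, need 2 cont bytes. acc=0x4
Byte[4]=9A: continuation. acc=(acc<<6)|0x1A=0x11A
Byte[5]=93: continuation. acc=(acc<<6)|0x13=0x4693
Completed: cp=U+4693 (starts at byte 3)
Byte[6]=CC: 2-byte lead, need 1 cont bytes. acc=0xC
Byte[7]=95: continuation. acc=(acc<<6)|0x15=0x315
Completed: cp=U+0315 (starts at byte 6)
Byte[8]=E2: 3-byte lead, need 2 cont bytes. acc=0x2
Byte[9]=93: continuation. acc=(acc<<6)|0x13=0x93
Byte[10]: stream ended, expected continuation. INVALID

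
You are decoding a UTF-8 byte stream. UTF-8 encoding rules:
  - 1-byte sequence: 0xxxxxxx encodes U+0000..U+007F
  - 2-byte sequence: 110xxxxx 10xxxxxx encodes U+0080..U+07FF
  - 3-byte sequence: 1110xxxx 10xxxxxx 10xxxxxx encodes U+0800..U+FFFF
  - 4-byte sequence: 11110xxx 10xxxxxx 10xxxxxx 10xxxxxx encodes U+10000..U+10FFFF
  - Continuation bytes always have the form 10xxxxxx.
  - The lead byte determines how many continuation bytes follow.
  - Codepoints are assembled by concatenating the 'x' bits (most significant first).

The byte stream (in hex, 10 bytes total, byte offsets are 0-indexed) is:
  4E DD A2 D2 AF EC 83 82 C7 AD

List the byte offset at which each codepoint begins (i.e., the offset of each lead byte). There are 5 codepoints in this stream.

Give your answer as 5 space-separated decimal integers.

Answer: 0 1 3 5 8

Derivation:
Byte[0]=4E: 1-byte ASCII. cp=U+004E
Byte[1]=DD: 2-byte lead, need 1 cont bytes. acc=0x1D
Byte[2]=A2: continuation. acc=(acc<<6)|0x22=0x762
Completed: cp=U+0762 (starts at byte 1)
Byte[3]=D2: 2-byte lead, need 1 cont bytes. acc=0x12
Byte[4]=AF: continuation. acc=(acc<<6)|0x2F=0x4AF
Completed: cp=U+04AF (starts at byte 3)
Byte[5]=EC: 3-byte lead, need 2 cont bytes. acc=0xC
Byte[6]=83: continuation. acc=(acc<<6)|0x03=0x303
Byte[7]=82: continuation. acc=(acc<<6)|0x02=0xC0C2
Completed: cp=U+C0C2 (starts at byte 5)
Byte[8]=C7: 2-byte lead, need 1 cont bytes. acc=0x7
Byte[9]=AD: continuation. acc=(acc<<6)|0x2D=0x1ED
Completed: cp=U+01ED (starts at byte 8)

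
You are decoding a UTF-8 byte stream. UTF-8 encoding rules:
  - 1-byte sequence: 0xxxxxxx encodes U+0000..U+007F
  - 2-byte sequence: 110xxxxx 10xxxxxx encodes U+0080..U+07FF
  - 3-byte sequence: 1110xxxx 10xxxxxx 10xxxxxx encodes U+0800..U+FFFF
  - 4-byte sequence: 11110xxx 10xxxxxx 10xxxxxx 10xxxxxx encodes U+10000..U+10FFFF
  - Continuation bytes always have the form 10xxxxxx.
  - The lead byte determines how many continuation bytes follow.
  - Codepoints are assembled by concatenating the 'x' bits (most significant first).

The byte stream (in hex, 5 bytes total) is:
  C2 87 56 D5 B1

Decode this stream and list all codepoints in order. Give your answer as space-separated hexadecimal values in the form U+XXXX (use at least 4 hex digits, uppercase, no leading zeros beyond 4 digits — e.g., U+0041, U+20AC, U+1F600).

Answer: U+0087 U+0056 U+0571

Derivation:
Byte[0]=C2: 2-byte lead, need 1 cont bytes. acc=0x2
Byte[1]=87: continuation. acc=(acc<<6)|0x07=0x87
Completed: cp=U+0087 (starts at byte 0)
Byte[2]=56: 1-byte ASCII. cp=U+0056
Byte[3]=D5: 2-byte lead, need 1 cont bytes. acc=0x15
Byte[4]=B1: continuation. acc=(acc<<6)|0x31=0x571
Completed: cp=U+0571 (starts at byte 3)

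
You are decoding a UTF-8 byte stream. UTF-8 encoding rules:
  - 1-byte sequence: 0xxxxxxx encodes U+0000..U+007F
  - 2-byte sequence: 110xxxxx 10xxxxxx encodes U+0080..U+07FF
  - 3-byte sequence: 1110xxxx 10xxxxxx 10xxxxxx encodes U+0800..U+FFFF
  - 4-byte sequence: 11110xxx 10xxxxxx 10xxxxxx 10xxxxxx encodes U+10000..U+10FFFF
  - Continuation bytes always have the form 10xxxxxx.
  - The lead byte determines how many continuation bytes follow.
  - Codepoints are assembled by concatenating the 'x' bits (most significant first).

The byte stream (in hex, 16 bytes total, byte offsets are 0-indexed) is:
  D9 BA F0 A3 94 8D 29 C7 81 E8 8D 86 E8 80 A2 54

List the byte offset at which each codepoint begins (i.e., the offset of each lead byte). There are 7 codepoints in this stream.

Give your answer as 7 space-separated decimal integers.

Byte[0]=D9: 2-byte lead, need 1 cont bytes. acc=0x19
Byte[1]=BA: continuation. acc=(acc<<6)|0x3A=0x67A
Completed: cp=U+067A (starts at byte 0)
Byte[2]=F0: 4-byte lead, need 3 cont bytes. acc=0x0
Byte[3]=A3: continuation. acc=(acc<<6)|0x23=0x23
Byte[4]=94: continuation. acc=(acc<<6)|0x14=0x8D4
Byte[5]=8D: continuation. acc=(acc<<6)|0x0D=0x2350D
Completed: cp=U+2350D (starts at byte 2)
Byte[6]=29: 1-byte ASCII. cp=U+0029
Byte[7]=C7: 2-byte lead, need 1 cont bytes. acc=0x7
Byte[8]=81: continuation. acc=(acc<<6)|0x01=0x1C1
Completed: cp=U+01C1 (starts at byte 7)
Byte[9]=E8: 3-byte lead, need 2 cont bytes. acc=0x8
Byte[10]=8D: continuation. acc=(acc<<6)|0x0D=0x20D
Byte[11]=86: continuation. acc=(acc<<6)|0x06=0x8346
Completed: cp=U+8346 (starts at byte 9)
Byte[12]=E8: 3-byte lead, need 2 cont bytes. acc=0x8
Byte[13]=80: continuation. acc=(acc<<6)|0x00=0x200
Byte[14]=A2: continuation. acc=(acc<<6)|0x22=0x8022
Completed: cp=U+8022 (starts at byte 12)
Byte[15]=54: 1-byte ASCII. cp=U+0054

Answer: 0 2 6 7 9 12 15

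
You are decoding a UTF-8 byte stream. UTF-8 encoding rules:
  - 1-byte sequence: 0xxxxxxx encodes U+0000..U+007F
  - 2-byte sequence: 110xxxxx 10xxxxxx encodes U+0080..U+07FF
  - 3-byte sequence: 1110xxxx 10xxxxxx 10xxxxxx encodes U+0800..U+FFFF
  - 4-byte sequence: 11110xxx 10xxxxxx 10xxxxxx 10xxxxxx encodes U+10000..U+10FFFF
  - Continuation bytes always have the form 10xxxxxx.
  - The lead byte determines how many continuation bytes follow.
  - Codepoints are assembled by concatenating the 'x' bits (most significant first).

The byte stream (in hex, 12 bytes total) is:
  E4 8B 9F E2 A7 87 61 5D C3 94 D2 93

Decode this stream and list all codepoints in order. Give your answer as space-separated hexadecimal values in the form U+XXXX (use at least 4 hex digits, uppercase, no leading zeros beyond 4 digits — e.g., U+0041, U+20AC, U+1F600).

Answer: U+42DF U+29C7 U+0061 U+005D U+00D4 U+0493

Derivation:
Byte[0]=E4: 3-byte lead, need 2 cont bytes. acc=0x4
Byte[1]=8B: continuation. acc=(acc<<6)|0x0B=0x10B
Byte[2]=9F: continuation. acc=(acc<<6)|0x1F=0x42DF
Completed: cp=U+42DF (starts at byte 0)
Byte[3]=E2: 3-byte lead, need 2 cont bytes. acc=0x2
Byte[4]=A7: continuation. acc=(acc<<6)|0x27=0xA7
Byte[5]=87: continuation. acc=(acc<<6)|0x07=0x29C7
Completed: cp=U+29C7 (starts at byte 3)
Byte[6]=61: 1-byte ASCII. cp=U+0061
Byte[7]=5D: 1-byte ASCII. cp=U+005D
Byte[8]=C3: 2-byte lead, need 1 cont bytes. acc=0x3
Byte[9]=94: continuation. acc=(acc<<6)|0x14=0xD4
Completed: cp=U+00D4 (starts at byte 8)
Byte[10]=D2: 2-byte lead, need 1 cont bytes. acc=0x12
Byte[11]=93: continuation. acc=(acc<<6)|0x13=0x493
Completed: cp=U+0493 (starts at byte 10)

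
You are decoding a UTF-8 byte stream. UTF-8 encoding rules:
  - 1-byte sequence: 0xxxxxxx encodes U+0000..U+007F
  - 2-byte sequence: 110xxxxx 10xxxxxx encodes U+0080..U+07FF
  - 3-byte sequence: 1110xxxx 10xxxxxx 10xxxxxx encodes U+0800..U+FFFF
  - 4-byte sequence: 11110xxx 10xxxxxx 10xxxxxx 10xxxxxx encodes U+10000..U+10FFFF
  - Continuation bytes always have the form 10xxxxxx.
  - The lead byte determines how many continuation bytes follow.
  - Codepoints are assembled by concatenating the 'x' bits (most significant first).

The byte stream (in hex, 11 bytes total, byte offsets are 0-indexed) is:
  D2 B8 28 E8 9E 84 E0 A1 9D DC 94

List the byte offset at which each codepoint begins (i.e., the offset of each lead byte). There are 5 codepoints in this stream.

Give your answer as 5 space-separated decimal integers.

Byte[0]=D2: 2-byte lead, need 1 cont bytes. acc=0x12
Byte[1]=B8: continuation. acc=(acc<<6)|0x38=0x4B8
Completed: cp=U+04B8 (starts at byte 0)
Byte[2]=28: 1-byte ASCII. cp=U+0028
Byte[3]=E8: 3-byte lead, need 2 cont bytes. acc=0x8
Byte[4]=9E: continuation. acc=(acc<<6)|0x1E=0x21E
Byte[5]=84: continuation. acc=(acc<<6)|0x04=0x8784
Completed: cp=U+8784 (starts at byte 3)
Byte[6]=E0: 3-byte lead, need 2 cont bytes. acc=0x0
Byte[7]=A1: continuation. acc=(acc<<6)|0x21=0x21
Byte[8]=9D: continuation. acc=(acc<<6)|0x1D=0x85D
Completed: cp=U+085D (starts at byte 6)
Byte[9]=DC: 2-byte lead, need 1 cont bytes. acc=0x1C
Byte[10]=94: continuation. acc=(acc<<6)|0x14=0x714
Completed: cp=U+0714 (starts at byte 9)

Answer: 0 2 3 6 9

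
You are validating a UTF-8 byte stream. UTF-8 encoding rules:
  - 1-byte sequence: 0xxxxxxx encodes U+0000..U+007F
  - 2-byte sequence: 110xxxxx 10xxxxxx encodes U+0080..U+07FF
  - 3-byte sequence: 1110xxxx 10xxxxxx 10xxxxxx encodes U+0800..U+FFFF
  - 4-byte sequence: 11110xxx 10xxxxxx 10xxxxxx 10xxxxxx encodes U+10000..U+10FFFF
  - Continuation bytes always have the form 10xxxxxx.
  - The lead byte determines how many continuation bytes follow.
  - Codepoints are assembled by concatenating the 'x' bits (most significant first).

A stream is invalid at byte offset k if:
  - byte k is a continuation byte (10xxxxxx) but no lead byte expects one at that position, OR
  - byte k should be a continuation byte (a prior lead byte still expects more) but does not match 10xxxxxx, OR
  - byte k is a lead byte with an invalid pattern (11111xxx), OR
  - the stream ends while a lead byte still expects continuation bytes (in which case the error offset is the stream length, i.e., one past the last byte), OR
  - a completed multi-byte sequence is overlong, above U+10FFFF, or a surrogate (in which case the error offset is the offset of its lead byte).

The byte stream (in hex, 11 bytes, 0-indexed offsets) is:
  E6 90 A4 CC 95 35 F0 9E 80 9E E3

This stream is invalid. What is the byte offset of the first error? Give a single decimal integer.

Answer: 11

Derivation:
Byte[0]=E6: 3-byte lead, need 2 cont bytes. acc=0x6
Byte[1]=90: continuation. acc=(acc<<6)|0x10=0x190
Byte[2]=A4: continuation. acc=(acc<<6)|0x24=0x6424
Completed: cp=U+6424 (starts at byte 0)
Byte[3]=CC: 2-byte lead, need 1 cont bytes. acc=0xC
Byte[4]=95: continuation. acc=(acc<<6)|0x15=0x315
Completed: cp=U+0315 (starts at byte 3)
Byte[5]=35: 1-byte ASCII. cp=U+0035
Byte[6]=F0: 4-byte lead, need 3 cont bytes. acc=0x0
Byte[7]=9E: continuation. acc=(acc<<6)|0x1E=0x1E
Byte[8]=80: continuation. acc=(acc<<6)|0x00=0x780
Byte[9]=9E: continuation. acc=(acc<<6)|0x1E=0x1E01E
Completed: cp=U+1E01E (starts at byte 6)
Byte[10]=E3: 3-byte lead, need 2 cont bytes. acc=0x3
Byte[11]: stream ended, expected continuation. INVALID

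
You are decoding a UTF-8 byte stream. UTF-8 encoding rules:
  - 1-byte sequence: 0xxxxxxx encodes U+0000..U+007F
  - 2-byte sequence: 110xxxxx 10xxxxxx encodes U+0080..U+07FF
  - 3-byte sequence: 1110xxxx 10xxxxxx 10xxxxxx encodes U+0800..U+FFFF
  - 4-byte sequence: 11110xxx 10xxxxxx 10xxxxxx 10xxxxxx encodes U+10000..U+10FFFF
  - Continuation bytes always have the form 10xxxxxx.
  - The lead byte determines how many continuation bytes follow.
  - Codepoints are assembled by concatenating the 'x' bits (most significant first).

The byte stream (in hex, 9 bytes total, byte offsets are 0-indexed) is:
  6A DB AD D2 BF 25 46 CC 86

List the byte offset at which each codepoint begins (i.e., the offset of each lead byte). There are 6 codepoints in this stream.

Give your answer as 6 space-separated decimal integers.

Answer: 0 1 3 5 6 7

Derivation:
Byte[0]=6A: 1-byte ASCII. cp=U+006A
Byte[1]=DB: 2-byte lead, need 1 cont bytes. acc=0x1B
Byte[2]=AD: continuation. acc=(acc<<6)|0x2D=0x6ED
Completed: cp=U+06ED (starts at byte 1)
Byte[3]=D2: 2-byte lead, need 1 cont bytes. acc=0x12
Byte[4]=BF: continuation. acc=(acc<<6)|0x3F=0x4BF
Completed: cp=U+04BF (starts at byte 3)
Byte[5]=25: 1-byte ASCII. cp=U+0025
Byte[6]=46: 1-byte ASCII. cp=U+0046
Byte[7]=CC: 2-byte lead, need 1 cont bytes. acc=0xC
Byte[8]=86: continuation. acc=(acc<<6)|0x06=0x306
Completed: cp=U+0306 (starts at byte 7)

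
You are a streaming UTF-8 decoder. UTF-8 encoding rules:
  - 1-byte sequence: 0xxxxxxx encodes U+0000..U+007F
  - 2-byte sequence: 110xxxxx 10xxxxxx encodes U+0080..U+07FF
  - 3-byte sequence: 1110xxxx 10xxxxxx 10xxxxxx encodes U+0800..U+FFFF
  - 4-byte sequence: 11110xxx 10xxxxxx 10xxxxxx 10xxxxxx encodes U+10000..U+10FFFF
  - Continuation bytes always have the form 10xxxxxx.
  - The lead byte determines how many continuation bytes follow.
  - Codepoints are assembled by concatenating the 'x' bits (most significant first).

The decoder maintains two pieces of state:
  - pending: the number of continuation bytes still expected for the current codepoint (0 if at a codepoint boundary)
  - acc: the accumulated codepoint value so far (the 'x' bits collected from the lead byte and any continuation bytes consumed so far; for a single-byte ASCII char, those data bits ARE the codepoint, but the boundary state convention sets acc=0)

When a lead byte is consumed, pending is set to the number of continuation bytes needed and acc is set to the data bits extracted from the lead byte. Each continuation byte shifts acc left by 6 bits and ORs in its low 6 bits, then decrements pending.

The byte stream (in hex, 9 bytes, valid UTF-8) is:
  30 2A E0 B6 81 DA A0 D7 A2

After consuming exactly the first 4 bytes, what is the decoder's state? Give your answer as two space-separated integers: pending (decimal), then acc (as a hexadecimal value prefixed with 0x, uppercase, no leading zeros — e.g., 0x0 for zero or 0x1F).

Answer: 1 0x36

Derivation:
Byte[0]=30: 1-byte. pending=0, acc=0x0
Byte[1]=2A: 1-byte. pending=0, acc=0x0
Byte[2]=E0: 3-byte lead. pending=2, acc=0x0
Byte[3]=B6: continuation. acc=(acc<<6)|0x36=0x36, pending=1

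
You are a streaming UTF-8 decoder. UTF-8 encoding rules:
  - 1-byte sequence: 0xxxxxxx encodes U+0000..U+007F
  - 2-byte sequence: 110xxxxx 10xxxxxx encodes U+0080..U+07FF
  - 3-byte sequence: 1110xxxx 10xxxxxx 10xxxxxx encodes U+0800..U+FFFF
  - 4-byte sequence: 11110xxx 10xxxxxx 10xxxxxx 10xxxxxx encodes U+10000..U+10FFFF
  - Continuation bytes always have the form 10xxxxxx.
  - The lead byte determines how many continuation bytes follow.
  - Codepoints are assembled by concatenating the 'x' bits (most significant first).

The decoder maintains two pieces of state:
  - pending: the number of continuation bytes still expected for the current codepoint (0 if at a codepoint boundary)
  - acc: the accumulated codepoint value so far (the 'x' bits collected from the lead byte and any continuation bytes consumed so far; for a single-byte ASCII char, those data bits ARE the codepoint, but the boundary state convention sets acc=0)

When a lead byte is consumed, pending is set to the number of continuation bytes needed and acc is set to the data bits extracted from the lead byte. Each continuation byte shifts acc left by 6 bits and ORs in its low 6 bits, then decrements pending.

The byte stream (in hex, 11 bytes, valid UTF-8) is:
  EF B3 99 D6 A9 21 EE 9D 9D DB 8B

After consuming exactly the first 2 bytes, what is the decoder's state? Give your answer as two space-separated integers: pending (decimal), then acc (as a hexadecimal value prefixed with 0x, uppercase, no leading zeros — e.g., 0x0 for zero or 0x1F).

Byte[0]=EF: 3-byte lead. pending=2, acc=0xF
Byte[1]=B3: continuation. acc=(acc<<6)|0x33=0x3F3, pending=1

Answer: 1 0x3F3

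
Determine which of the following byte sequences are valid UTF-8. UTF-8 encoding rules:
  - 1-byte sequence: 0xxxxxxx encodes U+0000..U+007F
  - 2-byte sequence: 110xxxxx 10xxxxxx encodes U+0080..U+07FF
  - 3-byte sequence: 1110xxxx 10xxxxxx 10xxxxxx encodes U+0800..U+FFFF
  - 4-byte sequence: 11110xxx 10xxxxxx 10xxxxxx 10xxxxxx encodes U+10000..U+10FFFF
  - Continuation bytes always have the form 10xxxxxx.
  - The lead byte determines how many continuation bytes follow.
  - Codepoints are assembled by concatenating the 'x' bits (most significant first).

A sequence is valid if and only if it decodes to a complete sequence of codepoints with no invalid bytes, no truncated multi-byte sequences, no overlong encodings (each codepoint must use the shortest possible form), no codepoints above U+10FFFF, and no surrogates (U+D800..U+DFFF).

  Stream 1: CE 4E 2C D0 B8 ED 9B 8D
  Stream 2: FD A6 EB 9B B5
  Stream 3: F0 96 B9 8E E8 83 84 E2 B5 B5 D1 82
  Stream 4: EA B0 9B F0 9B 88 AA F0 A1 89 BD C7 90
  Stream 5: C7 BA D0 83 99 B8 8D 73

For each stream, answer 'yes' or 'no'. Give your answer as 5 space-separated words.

Answer: no no yes yes no

Derivation:
Stream 1: error at byte offset 1. INVALID
Stream 2: error at byte offset 0. INVALID
Stream 3: decodes cleanly. VALID
Stream 4: decodes cleanly. VALID
Stream 5: error at byte offset 4. INVALID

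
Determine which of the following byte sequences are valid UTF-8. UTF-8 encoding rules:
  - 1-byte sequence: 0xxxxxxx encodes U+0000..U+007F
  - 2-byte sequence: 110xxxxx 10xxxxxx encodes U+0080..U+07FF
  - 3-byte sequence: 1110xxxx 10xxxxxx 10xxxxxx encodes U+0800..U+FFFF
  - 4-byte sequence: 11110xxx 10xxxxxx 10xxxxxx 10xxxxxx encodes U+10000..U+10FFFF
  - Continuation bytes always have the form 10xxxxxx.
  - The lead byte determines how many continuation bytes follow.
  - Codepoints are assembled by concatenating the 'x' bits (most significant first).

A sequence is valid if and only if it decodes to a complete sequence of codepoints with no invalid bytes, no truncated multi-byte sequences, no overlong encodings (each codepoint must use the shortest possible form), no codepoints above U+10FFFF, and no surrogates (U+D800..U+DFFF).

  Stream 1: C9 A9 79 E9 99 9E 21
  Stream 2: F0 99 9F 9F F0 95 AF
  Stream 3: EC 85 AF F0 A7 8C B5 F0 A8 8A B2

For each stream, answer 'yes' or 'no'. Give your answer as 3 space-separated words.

Stream 1: decodes cleanly. VALID
Stream 2: error at byte offset 7. INVALID
Stream 3: decodes cleanly. VALID

Answer: yes no yes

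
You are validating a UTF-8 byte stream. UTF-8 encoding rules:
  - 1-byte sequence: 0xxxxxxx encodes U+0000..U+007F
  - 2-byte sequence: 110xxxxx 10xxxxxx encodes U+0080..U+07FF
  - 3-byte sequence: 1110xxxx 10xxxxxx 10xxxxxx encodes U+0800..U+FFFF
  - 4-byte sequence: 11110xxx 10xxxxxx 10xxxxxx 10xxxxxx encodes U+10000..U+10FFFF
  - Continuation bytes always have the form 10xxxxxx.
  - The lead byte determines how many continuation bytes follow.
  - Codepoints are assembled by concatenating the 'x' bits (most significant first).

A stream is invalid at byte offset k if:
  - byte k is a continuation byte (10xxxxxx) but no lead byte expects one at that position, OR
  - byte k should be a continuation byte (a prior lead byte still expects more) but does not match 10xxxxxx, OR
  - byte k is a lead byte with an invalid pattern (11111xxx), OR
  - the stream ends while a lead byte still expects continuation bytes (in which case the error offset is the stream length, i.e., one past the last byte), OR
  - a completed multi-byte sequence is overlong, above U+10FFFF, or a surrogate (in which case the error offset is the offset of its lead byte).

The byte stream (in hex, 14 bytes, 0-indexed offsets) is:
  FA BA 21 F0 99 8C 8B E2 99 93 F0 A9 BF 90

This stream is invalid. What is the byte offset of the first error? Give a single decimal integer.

Byte[0]=FA: INVALID lead byte (not 0xxx/110x/1110/11110)

Answer: 0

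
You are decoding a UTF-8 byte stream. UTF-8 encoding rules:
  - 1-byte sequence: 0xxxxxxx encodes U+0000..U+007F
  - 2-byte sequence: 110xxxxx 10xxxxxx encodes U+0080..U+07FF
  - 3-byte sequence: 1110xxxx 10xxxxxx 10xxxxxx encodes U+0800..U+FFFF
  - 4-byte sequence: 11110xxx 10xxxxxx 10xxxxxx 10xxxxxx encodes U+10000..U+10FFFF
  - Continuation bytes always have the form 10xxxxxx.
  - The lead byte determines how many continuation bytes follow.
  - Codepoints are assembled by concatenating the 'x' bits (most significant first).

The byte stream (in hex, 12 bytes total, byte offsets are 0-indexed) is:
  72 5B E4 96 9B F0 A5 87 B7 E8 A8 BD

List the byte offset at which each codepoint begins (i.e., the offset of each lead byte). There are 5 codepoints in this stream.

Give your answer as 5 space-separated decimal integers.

Byte[0]=72: 1-byte ASCII. cp=U+0072
Byte[1]=5B: 1-byte ASCII. cp=U+005B
Byte[2]=E4: 3-byte lead, need 2 cont bytes. acc=0x4
Byte[3]=96: continuation. acc=(acc<<6)|0x16=0x116
Byte[4]=9B: continuation. acc=(acc<<6)|0x1B=0x459B
Completed: cp=U+459B (starts at byte 2)
Byte[5]=F0: 4-byte lead, need 3 cont bytes. acc=0x0
Byte[6]=A5: continuation. acc=(acc<<6)|0x25=0x25
Byte[7]=87: continuation. acc=(acc<<6)|0x07=0x947
Byte[8]=B7: continuation. acc=(acc<<6)|0x37=0x251F7
Completed: cp=U+251F7 (starts at byte 5)
Byte[9]=E8: 3-byte lead, need 2 cont bytes. acc=0x8
Byte[10]=A8: continuation. acc=(acc<<6)|0x28=0x228
Byte[11]=BD: continuation. acc=(acc<<6)|0x3D=0x8A3D
Completed: cp=U+8A3D (starts at byte 9)

Answer: 0 1 2 5 9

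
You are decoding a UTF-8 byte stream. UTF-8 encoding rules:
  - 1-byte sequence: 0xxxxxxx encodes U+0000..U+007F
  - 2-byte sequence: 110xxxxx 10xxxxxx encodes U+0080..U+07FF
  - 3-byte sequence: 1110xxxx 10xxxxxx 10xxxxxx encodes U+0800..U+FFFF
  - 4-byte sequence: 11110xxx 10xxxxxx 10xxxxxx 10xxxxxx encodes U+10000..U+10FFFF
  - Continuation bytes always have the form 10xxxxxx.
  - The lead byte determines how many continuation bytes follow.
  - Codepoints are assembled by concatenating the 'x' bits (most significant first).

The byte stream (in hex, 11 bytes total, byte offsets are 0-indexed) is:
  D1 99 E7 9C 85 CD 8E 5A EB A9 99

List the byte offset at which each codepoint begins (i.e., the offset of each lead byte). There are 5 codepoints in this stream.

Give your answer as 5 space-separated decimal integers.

Answer: 0 2 5 7 8

Derivation:
Byte[0]=D1: 2-byte lead, need 1 cont bytes. acc=0x11
Byte[1]=99: continuation. acc=(acc<<6)|0x19=0x459
Completed: cp=U+0459 (starts at byte 0)
Byte[2]=E7: 3-byte lead, need 2 cont bytes. acc=0x7
Byte[3]=9C: continuation. acc=(acc<<6)|0x1C=0x1DC
Byte[4]=85: continuation. acc=(acc<<6)|0x05=0x7705
Completed: cp=U+7705 (starts at byte 2)
Byte[5]=CD: 2-byte lead, need 1 cont bytes. acc=0xD
Byte[6]=8E: continuation. acc=(acc<<6)|0x0E=0x34E
Completed: cp=U+034E (starts at byte 5)
Byte[7]=5A: 1-byte ASCII. cp=U+005A
Byte[8]=EB: 3-byte lead, need 2 cont bytes. acc=0xB
Byte[9]=A9: continuation. acc=(acc<<6)|0x29=0x2E9
Byte[10]=99: continuation. acc=(acc<<6)|0x19=0xBA59
Completed: cp=U+BA59 (starts at byte 8)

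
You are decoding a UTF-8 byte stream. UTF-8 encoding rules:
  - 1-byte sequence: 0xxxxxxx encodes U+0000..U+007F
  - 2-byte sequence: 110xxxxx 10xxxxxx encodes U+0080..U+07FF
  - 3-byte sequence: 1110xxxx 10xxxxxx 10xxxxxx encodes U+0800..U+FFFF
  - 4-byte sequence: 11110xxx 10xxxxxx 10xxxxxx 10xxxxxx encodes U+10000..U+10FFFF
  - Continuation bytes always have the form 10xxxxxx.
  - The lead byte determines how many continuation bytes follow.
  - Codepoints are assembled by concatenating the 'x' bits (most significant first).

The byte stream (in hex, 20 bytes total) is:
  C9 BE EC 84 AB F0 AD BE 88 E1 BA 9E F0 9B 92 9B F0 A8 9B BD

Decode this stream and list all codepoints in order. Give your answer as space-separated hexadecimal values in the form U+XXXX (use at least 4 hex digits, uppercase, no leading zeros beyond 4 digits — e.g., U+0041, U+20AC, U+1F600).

Answer: U+027E U+C12B U+2DF88 U+1E9E U+1B49B U+286FD

Derivation:
Byte[0]=C9: 2-byte lead, need 1 cont bytes. acc=0x9
Byte[1]=BE: continuation. acc=(acc<<6)|0x3E=0x27E
Completed: cp=U+027E (starts at byte 0)
Byte[2]=EC: 3-byte lead, need 2 cont bytes. acc=0xC
Byte[3]=84: continuation. acc=(acc<<6)|0x04=0x304
Byte[4]=AB: continuation. acc=(acc<<6)|0x2B=0xC12B
Completed: cp=U+C12B (starts at byte 2)
Byte[5]=F0: 4-byte lead, need 3 cont bytes. acc=0x0
Byte[6]=AD: continuation. acc=(acc<<6)|0x2D=0x2D
Byte[7]=BE: continuation. acc=(acc<<6)|0x3E=0xB7E
Byte[8]=88: continuation. acc=(acc<<6)|0x08=0x2DF88
Completed: cp=U+2DF88 (starts at byte 5)
Byte[9]=E1: 3-byte lead, need 2 cont bytes. acc=0x1
Byte[10]=BA: continuation. acc=(acc<<6)|0x3A=0x7A
Byte[11]=9E: continuation. acc=(acc<<6)|0x1E=0x1E9E
Completed: cp=U+1E9E (starts at byte 9)
Byte[12]=F0: 4-byte lead, need 3 cont bytes. acc=0x0
Byte[13]=9B: continuation. acc=(acc<<6)|0x1B=0x1B
Byte[14]=92: continuation. acc=(acc<<6)|0x12=0x6D2
Byte[15]=9B: continuation. acc=(acc<<6)|0x1B=0x1B49B
Completed: cp=U+1B49B (starts at byte 12)
Byte[16]=F0: 4-byte lead, need 3 cont bytes. acc=0x0
Byte[17]=A8: continuation. acc=(acc<<6)|0x28=0x28
Byte[18]=9B: continuation. acc=(acc<<6)|0x1B=0xA1B
Byte[19]=BD: continuation. acc=(acc<<6)|0x3D=0x286FD
Completed: cp=U+286FD (starts at byte 16)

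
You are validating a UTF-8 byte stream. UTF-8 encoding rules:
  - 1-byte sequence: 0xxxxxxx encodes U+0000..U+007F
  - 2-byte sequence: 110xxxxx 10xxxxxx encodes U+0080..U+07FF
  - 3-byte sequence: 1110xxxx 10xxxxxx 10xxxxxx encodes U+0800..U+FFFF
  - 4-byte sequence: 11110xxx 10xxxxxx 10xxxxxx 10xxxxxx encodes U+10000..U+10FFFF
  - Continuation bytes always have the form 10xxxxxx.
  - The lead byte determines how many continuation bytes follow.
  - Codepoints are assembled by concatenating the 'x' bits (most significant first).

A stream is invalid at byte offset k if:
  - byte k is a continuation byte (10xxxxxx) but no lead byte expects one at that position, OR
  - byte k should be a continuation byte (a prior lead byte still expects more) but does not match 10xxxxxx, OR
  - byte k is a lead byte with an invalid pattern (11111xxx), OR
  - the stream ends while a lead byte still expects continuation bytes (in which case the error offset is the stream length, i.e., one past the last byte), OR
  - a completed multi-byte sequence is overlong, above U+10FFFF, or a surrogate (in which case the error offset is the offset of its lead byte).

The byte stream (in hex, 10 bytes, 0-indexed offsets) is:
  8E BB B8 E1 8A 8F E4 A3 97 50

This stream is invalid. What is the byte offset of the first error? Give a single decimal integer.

Answer: 0

Derivation:
Byte[0]=8E: INVALID lead byte (not 0xxx/110x/1110/11110)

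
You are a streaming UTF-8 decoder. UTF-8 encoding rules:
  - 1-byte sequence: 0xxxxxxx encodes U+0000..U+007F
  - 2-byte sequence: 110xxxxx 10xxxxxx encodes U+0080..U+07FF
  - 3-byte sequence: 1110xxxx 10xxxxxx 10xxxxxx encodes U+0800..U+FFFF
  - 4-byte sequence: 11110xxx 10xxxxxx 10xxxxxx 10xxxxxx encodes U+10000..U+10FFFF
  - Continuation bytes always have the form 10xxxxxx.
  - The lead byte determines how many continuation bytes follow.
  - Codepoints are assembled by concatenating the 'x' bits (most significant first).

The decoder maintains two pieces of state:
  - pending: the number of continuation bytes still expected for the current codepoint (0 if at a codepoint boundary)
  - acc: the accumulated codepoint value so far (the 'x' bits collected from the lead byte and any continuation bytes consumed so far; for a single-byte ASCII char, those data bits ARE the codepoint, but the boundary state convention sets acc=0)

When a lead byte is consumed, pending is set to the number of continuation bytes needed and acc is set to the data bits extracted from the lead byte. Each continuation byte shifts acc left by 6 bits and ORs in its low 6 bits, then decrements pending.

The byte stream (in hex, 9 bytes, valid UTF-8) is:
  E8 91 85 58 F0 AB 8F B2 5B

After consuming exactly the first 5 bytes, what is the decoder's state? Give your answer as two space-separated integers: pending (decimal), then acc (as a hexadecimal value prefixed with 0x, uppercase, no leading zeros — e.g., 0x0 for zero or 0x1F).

Answer: 3 0x0

Derivation:
Byte[0]=E8: 3-byte lead. pending=2, acc=0x8
Byte[1]=91: continuation. acc=(acc<<6)|0x11=0x211, pending=1
Byte[2]=85: continuation. acc=(acc<<6)|0x05=0x8445, pending=0
Byte[3]=58: 1-byte. pending=0, acc=0x0
Byte[4]=F0: 4-byte lead. pending=3, acc=0x0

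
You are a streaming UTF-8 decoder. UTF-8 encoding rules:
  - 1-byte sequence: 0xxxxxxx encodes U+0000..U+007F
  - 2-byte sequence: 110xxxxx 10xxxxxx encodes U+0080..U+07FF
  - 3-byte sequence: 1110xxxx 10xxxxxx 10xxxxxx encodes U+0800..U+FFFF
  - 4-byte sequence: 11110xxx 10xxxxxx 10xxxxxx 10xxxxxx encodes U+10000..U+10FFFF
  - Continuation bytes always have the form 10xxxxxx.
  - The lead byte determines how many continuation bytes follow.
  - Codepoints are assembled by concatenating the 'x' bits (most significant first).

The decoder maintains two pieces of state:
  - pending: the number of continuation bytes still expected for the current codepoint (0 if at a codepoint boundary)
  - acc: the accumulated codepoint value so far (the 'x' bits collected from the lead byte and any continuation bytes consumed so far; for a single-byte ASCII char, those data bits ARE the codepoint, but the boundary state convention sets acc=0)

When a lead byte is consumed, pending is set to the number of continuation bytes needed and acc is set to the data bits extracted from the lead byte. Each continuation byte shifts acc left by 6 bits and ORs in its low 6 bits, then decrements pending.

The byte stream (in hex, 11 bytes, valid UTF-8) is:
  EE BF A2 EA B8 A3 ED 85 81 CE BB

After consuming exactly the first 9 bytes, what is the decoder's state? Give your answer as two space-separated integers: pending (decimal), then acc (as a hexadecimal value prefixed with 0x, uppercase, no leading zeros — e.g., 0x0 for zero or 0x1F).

Byte[0]=EE: 3-byte lead. pending=2, acc=0xE
Byte[1]=BF: continuation. acc=(acc<<6)|0x3F=0x3BF, pending=1
Byte[2]=A2: continuation. acc=(acc<<6)|0x22=0xEFE2, pending=0
Byte[3]=EA: 3-byte lead. pending=2, acc=0xA
Byte[4]=B8: continuation. acc=(acc<<6)|0x38=0x2B8, pending=1
Byte[5]=A3: continuation. acc=(acc<<6)|0x23=0xAE23, pending=0
Byte[6]=ED: 3-byte lead. pending=2, acc=0xD
Byte[7]=85: continuation. acc=(acc<<6)|0x05=0x345, pending=1
Byte[8]=81: continuation. acc=(acc<<6)|0x01=0xD141, pending=0

Answer: 0 0xD141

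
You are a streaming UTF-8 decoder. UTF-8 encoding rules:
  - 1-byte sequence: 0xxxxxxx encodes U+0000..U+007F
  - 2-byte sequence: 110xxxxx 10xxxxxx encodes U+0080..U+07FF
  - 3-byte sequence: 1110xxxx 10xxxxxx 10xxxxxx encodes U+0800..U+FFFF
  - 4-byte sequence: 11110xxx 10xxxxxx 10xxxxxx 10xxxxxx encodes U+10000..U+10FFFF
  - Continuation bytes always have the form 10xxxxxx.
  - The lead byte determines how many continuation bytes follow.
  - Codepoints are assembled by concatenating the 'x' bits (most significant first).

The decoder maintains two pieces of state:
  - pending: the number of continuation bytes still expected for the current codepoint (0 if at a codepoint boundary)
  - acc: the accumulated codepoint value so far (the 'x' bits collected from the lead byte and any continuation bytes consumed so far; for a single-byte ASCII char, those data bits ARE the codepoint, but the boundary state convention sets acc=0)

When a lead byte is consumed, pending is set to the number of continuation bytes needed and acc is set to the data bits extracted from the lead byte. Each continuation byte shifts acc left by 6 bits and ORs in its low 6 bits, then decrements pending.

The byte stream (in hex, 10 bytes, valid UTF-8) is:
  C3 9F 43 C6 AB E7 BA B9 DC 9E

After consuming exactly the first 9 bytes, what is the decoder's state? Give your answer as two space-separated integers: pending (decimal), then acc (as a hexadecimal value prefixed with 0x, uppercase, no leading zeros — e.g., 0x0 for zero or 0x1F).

Answer: 1 0x1C

Derivation:
Byte[0]=C3: 2-byte lead. pending=1, acc=0x3
Byte[1]=9F: continuation. acc=(acc<<6)|0x1F=0xDF, pending=0
Byte[2]=43: 1-byte. pending=0, acc=0x0
Byte[3]=C6: 2-byte lead. pending=1, acc=0x6
Byte[4]=AB: continuation. acc=(acc<<6)|0x2B=0x1AB, pending=0
Byte[5]=E7: 3-byte lead. pending=2, acc=0x7
Byte[6]=BA: continuation. acc=(acc<<6)|0x3A=0x1FA, pending=1
Byte[7]=B9: continuation. acc=(acc<<6)|0x39=0x7EB9, pending=0
Byte[8]=DC: 2-byte lead. pending=1, acc=0x1C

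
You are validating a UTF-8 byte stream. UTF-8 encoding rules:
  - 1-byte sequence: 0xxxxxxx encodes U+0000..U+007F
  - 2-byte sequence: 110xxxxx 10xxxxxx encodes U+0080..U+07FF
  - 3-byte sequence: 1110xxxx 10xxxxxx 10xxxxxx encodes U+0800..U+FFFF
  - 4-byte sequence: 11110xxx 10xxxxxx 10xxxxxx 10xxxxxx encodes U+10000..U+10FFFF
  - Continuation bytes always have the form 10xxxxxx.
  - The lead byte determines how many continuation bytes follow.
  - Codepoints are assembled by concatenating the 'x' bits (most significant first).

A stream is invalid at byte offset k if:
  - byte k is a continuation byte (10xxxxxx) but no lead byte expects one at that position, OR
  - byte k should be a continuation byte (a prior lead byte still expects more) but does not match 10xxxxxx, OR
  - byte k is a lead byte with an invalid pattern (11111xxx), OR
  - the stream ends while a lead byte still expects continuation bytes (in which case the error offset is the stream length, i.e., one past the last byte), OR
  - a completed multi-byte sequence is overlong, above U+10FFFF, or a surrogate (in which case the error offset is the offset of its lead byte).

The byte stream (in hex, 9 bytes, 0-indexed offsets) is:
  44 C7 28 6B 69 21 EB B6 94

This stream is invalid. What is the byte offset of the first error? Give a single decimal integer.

Byte[0]=44: 1-byte ASCII. cp=U+0044
Byte[1]=C7: 2-byte lead, need 1 cont bytes. acc=0x7
Byte[2]=28: expected 10xxxxxx continuation. INVALID

Answer: 2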